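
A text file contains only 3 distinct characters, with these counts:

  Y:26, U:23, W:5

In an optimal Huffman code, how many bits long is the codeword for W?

2

Huffman merges, smallest pair first:
combine W(5), U(23) → 28
combine Y(26), 28 → 54
The subtree containing W is merged 2 times, so code length = 2.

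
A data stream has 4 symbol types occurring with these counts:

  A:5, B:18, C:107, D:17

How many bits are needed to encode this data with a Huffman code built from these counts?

209

Build the Huffman tree bottom-up:
combine A(5), D(17) → 22
combine B(18), 22 → 40
combine 40, C(107) → 147
Each symbol's bit-cost is frequency × depth; summing gives 209 bits (equivalently 22 + 40 + 147).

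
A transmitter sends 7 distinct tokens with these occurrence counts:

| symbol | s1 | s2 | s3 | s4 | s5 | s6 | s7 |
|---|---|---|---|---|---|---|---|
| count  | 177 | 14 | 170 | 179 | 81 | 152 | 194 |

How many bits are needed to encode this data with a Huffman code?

2623

Merge the two smallest weights repeatedly:
merge s2(14) and s5(81): 95
merge 95 and s6(152): 247
merge s3(170) and s1(177): 347
merge s4(179) and s7(194): 373
merge 247 and 347: 594
merge 373 and 594: 967
The encoded length is the sum of every internal node's weight: 95 + 247 + 347 + 373 + 594 + 967 = 2623 bits.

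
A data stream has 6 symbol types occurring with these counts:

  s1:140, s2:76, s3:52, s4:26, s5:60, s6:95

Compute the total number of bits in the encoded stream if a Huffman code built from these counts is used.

Greedily combine the two least-frequent nodes:
combine s4(26), s3(52) → 78
combine s5(60), s2(76) → 136
combine 78, s6(95) → 173
combine 136, s1(140) → 276
combine 173, 276 → 449
Total encoded bits = sum of merged weights = 78 + 136 + 173 + 276 + 449 = 1112.

1112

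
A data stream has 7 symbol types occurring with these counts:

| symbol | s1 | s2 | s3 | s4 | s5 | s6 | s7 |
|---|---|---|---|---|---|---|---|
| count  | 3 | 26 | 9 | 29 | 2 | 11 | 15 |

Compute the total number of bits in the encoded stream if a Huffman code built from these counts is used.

234

Greedily combine the two least-frequent nodes:
s5(2) + s1(3) → 5
5 + s3(9) → 14
s6(11) + 14 → 25
s7(15) + 25 → 40
s2(26) + s4(29) → 55
40 + 55 → 95
Total encoded bits = sum of merged weights = 5 + 14 + 25 + 40 + 55 + 95 = 234.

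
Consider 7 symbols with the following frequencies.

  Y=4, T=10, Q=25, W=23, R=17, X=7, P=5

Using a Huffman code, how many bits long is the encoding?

233

Merge the two smallest weights repeatedly:
merge Y(4) and P(5): 9
merge X(7) and 9: 16
merge T(10) and 16: 26
merge R(17) and W(23): 40
merge Q(25) and 26: 51
merge 40 and 51: 91
Total encoded bits = sum of merged weights = 9 + 16 + 26 + 40 + 51 + 91 = 233.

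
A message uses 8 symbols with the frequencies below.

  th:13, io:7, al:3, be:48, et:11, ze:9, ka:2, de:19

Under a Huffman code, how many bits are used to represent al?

5

Huffman merges, smallest pair first:
ka(2) + al(3) → 5
5 + io(7) → 12
ze(9) + et(11) → 20
12 + th(13) → 25
de(19) + 20 → 39
25 + 39 → 64
be(48) + 64 → 112
al sits 5 levels below the root, so its codeword is 5 bits.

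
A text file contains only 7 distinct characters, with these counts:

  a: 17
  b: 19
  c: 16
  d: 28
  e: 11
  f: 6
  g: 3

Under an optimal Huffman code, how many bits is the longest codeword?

Merge the two lowest-weight nodes at each step:
combine g(3), f(6) → 9
combine 9, e(11) → 20
combine c(16), a(17) → 33
combine b(19), 20 → 39
combine d(28), 33 → 61
combine 39, 61 → 100
The rarest symbols sit at the bottom; the longest codeword is 4 bits.

4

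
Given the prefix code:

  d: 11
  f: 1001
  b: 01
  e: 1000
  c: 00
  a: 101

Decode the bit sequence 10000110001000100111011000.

ebeefdbe

Read left to right; each codeword is recognised as soon as it completes (prefix code):
  1000→e | 01→b | 1000→e | 1000→e | 1001→f | 11→d | 01→b | 1000→e
Decoded message: ebeefdbe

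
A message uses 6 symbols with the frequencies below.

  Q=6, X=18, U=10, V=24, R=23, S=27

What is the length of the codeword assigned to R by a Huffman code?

2

Repeatedly merge the two smallest:
combine Q(6), U(10) → 16
combine 16, X(18) → 34
combine R(23), V(24) → 47
combine S(27), 34 → 61
combine 47, 61 → 108
R sits 2 levels below the root, so its codeword is 2 bits.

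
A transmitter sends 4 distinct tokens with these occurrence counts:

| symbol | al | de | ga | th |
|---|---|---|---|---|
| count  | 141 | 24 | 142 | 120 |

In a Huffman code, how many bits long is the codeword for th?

Repeatedly merge the two smallest:
de(24) + th(120) → 144
al(141) + ga(142) → 283
144 + 283 → 427
th's leaf is at depth 2, giving a 2-bit codeword.

2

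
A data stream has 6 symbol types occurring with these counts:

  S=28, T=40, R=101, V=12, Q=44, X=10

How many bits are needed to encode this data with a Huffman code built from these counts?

Greedily combine the two least-frequent nodes:
combine X(10), V(12) → 22
combine 22, S(28) → 50
combine T(40), Q(44) → 84
combine 50, 84 → 134
combine R(101), 134 → 235
The encoded length is the sum of every internal node's weight: 22 + 50 + 84 + 134 + 235 = 525 bits.

525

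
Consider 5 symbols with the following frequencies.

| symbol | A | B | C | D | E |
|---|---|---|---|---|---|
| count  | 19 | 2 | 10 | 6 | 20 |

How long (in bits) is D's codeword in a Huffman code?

4

Huffman merges, smallest pair first:
B(2) + D(6) → 8
8 + C(10) → 18
18 + A(19) → 37
E(20) + 37 → 57
D's leaf is at depth 4, giving a 4-bit codeword.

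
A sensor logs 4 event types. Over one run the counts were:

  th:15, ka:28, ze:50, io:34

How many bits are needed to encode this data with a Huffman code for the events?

247

Merge the two smallest weights repeatedly:
merge th(15) and ka(28): 43
merge io(34) and 43: 77
merge ze(50) and 77: 127
Total encoded bits = sum of merged weights = 43 + 77 + 127 = 247.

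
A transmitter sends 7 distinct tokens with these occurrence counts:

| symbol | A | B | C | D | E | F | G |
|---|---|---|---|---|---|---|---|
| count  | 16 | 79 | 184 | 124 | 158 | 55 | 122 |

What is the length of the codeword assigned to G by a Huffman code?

Huffman merges, smallest pair first:
combine A(16), F(55) → 71
combine 71, B(79) → 150
combine G(122), D(124) → 246
combine 150, E(158) → 308
combine C(184), 246 → 430
combine 308, 430 → 738
G sits 3 levels below the root, so its codeword is 3 bits.

3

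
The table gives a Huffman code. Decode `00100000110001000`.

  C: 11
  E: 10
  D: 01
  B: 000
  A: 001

ABAEAB

Read left to right; each codeword is recognised as soon as it completes (prefix code):
  001→A | 000→B | 001→A | 10→E | 001→A | 000→B
Decoded message: ABAEAB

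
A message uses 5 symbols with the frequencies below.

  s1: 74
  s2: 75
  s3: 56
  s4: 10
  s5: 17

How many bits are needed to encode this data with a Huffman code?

Greedily combine the two least-frequent nodes:
merge s4(10) and s5(17): 27
merge 27 and s3(56): 83
merge s1(74) and s2(75): 149
merge 83 and 149: 232
Each symbol's bit-cost is frequency × depth; summing gives 491 bits (equivalently 27 + 83 + 149 + 232).

491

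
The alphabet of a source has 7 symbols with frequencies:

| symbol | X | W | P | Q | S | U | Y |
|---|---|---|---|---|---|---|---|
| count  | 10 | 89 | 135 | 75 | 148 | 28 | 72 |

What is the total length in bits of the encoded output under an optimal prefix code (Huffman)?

1426

Merge the two smallest weights repeatedly:
merge X(10) and U(28): 38
merge 38 and Y(72): 110
merge Q(75) and W(89): 164
merge 110 and P(135): 245
merge S(148) and 164: 312
merge 245 and 312: 557
Total encoded bits = sum of merged weights = 38 + 110 + 164 + 245 + 312 + 557 = 1426.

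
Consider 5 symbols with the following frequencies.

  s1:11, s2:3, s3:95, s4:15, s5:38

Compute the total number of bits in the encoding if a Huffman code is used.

272

Merge the two smallest weights repeatedly:
s2(3) + s1(11) → 14
14 + s4(15) → 29
29 + s5(38) → 67
67 + s3(95) → 162
Each symbol's bit-cost is frequency × depth; summing gives 272 bits (equivalently 14 + 29 + 67 + 162).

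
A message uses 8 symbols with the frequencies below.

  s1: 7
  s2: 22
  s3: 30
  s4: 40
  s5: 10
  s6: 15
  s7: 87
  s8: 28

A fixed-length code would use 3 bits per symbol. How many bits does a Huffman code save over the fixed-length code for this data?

78

Fixed-length: 3 bits × 239 symbols = 717 bits.
Huffman merges:
s1(7) + s5(10) → 17
s6(15) + 17 → 32
s2(22) + s8(28) → 50
s3(30) + 32 → 62
s4(40) + 50 → 90
62 + s7(87) → 149
90 + 149 → 239
Huffman total = 17 + 32 + 50 + 62 + 90 + 149 + 239 = 639 bits.
Saving = 717 − 639 = 78 bits.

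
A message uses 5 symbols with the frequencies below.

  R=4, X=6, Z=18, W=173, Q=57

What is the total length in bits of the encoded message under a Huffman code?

Build the Huffman tree bottom-up:
R(4) + X(6) → 10
10 + Z(18) → 28
28 + Q(57) → 85
85 + W(173) → 258
The encoded length is the sum of every internal node's weight: 10 + 28 + 85 + 258 = 381 bits.

381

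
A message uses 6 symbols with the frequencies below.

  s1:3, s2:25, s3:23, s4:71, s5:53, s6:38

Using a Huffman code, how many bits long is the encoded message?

503

Merge the two smallest weights repeatedly:
s1(3) + s3(23) → 26
s2(25) + 26 → 51
s6(38) + 51 → 89
s5(53) + s4(71) → 124
89 + 124 → 213
Total encoded bits = sum of merged weights = 26 + 51 + 89 + 124 + 213 = 503.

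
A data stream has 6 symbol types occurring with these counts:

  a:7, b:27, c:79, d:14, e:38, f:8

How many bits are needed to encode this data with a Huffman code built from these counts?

Build the Huffman tree bottom-up:
combine a(7), f(8) → 15
combine d(14), 15 → 29
combine b(27), 29 → 56
combine e(38), 56 → 94
combine c(79), 94 → 173
The encoded length is the sum of every internal node's weight: 15 + 29 + 56 + 94 + 173 = 367 bits.

367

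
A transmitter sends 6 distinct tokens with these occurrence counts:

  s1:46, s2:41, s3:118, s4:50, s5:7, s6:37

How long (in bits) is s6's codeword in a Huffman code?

Build the tree from the bottom:
merge s5(7) and s6(37): 44
merge s2(41) and 44: 85
merge s1(46) and s4(50): 96
merge 85 and 96: 181
merge s3(118) and 181: 299
s6's leaf is at depth 4, giving a 4-bit codeword.

4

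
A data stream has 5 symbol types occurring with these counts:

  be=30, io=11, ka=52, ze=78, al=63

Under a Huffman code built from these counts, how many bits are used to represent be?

Huffman merges, smallest pair first:
merge io(11) and be(30): 41
merge 41 and ka(52): 93
merge al(63) and ze(78): 141
merge 93 and 141: 234
be sits 3 levels below the root, so its codeword is 3 bits.

3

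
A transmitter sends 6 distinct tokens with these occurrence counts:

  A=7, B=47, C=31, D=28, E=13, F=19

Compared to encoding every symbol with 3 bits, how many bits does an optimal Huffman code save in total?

86

Fixed-length: 3 bits × 145 symbols = 435 bits.
Huffman merges:
combine A(7), E(13) → 20
combine F(19), 20 → 39
combine D(28), C(31) → 59
combine 39, B(47) → 86
combine 59, 86 → 145
Huffman total = 20 + 39 + 59 + 86 + 145 = 349 bits.
Saving = 435 − 349 = 86 bits.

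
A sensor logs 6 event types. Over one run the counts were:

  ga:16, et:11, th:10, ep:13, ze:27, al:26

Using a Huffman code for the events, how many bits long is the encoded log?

256

Merge the two smallest weights repeatedly:
th(10) + et(11) → 21
ep(13) + ga(16) → 29
21 + al(26) → 47
ze(27) + 29 → 56
47 + 56 → 103
Total encoded bits = sum of merged weights = 21 + 29 + 47 + 56 + 103 = 256.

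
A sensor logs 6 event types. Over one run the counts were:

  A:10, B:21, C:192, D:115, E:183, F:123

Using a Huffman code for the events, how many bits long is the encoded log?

Build the Huffman tree bottom-up:
combine A(10), B(21) → 31
combine 31, D(115) → 146
combine F(123), 146 → 269
combine E(183), C(192) → 375
combine 269, 375 → 644
Total encoded bits = sum of merged weights = 31 + 146 + 269 + 375 + 644 = 1465.

1465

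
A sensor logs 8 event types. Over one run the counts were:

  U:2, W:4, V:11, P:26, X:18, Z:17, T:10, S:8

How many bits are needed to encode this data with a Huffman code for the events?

Greedily combine the two least-frequent nodes:
U(2) + W(4) → 6
6 + S(8) → 14
T(10) + V(11) → 21
14 + Z(17) → 31
X(18) + 21 → 39
P(26) + 31 → 57
39 + 57 → 96
Total encoded bits = sum of merged weights = 6 + 14 + 21 + 31 + 39 + 57 + 96 = 264.

264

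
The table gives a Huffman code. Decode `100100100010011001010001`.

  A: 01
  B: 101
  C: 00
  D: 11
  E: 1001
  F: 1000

Read left to right; each codeword is recognised as soon as it completes (prefix code):
  1001→E | 00→C | 1000→F | 1001→E | 1001→E | 01→A | 00→C | 01→A
Decoded message: ECFEEACA

ECFEEACA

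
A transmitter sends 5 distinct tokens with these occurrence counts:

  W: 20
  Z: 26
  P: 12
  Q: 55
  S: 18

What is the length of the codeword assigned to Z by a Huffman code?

Build the tree from the bottom:
combine P(12), S(18) → 30
combine W(20), Z(26) → 46
combine 30, 46 → 76
combine Q(55), 76 → 131
Z sits 3 levels below the root, so its codeword is 3 bits.

3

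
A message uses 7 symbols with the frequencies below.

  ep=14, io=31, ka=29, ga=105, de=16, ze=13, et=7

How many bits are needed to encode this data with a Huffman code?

485

Merge the two smallest weights repeatedly:
combine et(7), ze(13) → 20
combine ep(14), de(16) → 30
combine 20, ka(29) → 49
combine 30, io(31) → 61
combine 49, 61 → 110
combine ga(105), 110 → 215
The encoded length is the sum of every internal node's weight: 20 + 30 + 49 + 61 + 110 + 215 = 485 bits.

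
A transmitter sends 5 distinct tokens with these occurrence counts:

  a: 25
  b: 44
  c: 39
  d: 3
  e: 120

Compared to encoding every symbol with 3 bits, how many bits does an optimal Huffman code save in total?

256

Fixed-length: 3 bits × 231 symbols = 693 bits.
Huffman merges:
combine d(3), a(25) → 28
combine 28, c(39) → 67
combine b(44), 67 → 111
combine 111, e(120) → 231
Huffman total = 28 + 67 + 111 + 231 = 437 bits.
Saving = 693 − 437 = 256 bits.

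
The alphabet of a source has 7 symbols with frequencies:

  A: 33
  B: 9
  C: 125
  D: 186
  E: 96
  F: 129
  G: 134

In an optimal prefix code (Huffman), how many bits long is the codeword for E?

3

Repeatedly merge the two smallest:
B(9) + A(33) → 42
42 + E(96) → 138
C(125) + F(129) → 254
G(134) + 138 → 272
D(186) + 254 → 440
272 + 440 → 712
The subtree containing E is merged 3 times, so code length = 3.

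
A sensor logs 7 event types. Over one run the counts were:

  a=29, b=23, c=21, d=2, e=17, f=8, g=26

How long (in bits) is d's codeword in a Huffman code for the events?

Build the tree from the bottom:
merge d(2) and f(8): 10
merge 10 and e(17): 27
merge c(21) and b(23): 44
merge g(26) and 27: 53
merge a(29) and 44: 73
merge 53 and 73: 126
d's leaf is at depth 4, giving a 4-bit codeword.

4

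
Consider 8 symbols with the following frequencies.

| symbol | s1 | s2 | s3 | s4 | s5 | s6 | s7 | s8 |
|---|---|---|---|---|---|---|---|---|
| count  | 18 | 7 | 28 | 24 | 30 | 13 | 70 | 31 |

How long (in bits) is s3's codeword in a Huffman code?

Build the tree from the bottom:
combine s2(7), s6(13) → 20
combine s1(18), 20 → 38
combine s4(24), s3(28) → 52
combine s5(30), s8(31) → 61
combine 38, 52 → 90
combine 61, s7(70) → 131
combine 90, 131 → 221
s3's leaf is at depth 3, giving a 3-bit codeword.

3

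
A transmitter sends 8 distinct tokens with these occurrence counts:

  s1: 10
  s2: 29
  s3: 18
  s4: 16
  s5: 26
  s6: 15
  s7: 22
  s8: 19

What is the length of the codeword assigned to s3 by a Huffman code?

3

Huffman merges, smallest pair first:
combine s1(10), s6(15) → 25
combine s4(16), s3(18) → 34
combine s8(19), s7(22) → 41
combine 25, s5(26) → 51
combine s2(29), 34 → 63
combine 41, 51 → 92
combine 63, 92 → 155
s3's leaf is at depth 3, giving a 3-bit codeword.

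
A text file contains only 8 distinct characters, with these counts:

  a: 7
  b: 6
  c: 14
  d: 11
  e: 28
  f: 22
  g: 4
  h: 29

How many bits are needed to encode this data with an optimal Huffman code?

Build the Huffman tree bottom-up:
merge g(4) and b(6): 10
merge a(7) and 10: 17
merge d(11) and c(14): 25
merge 17 and f(22): 39
merge 25 and e(28): 53
merge h(29) and 39: 68
merge 53 and 68: 121
Total encoded bits = sum of merged weights = 10 + 17 + 25 + 39 + 53 + 68 + 121 = 333.

333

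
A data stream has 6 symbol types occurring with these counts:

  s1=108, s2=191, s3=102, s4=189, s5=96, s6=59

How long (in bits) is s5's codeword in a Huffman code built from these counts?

Huffman merges, smallest pair first:
s6(59) + s5(96) → 155
s3(102) + s1(108) → 210
155 + s4(189) → 344
s2(191) + 210 → 401
344 + 401 → 745
s5 sits 3 levels below the root, so its codeword is 3 bits.

3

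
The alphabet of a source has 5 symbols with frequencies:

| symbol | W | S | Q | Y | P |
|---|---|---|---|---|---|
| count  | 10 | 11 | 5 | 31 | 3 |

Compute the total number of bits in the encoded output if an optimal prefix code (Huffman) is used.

115

Build the Huffman tree bottom-up:
merge P(3) and Q(5): 8
merge 8 and W(10): 18
merge S(11) and 18: 29
merge 29 and Y(31): 60
Total encoded bits = sum of merged weights = 8 + 18 + 29 + 60 = 115.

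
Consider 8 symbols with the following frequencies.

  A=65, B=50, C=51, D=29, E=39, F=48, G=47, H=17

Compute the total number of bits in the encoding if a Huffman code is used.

Build the Huffman tree bottom-up:
H(17) + D(29) → 46
E(39) + 46 → 85
G(47) + F(48) → 95
B(50) + C(51) → 101
A(65) + 85 → 150
95 + 101 → 196
150 + 196 → 346
The encoded length is the sum of every internal node's weight: 46 + 85 + 95 + 101 + 150 + 196 + 346 = 1019 bits.

1019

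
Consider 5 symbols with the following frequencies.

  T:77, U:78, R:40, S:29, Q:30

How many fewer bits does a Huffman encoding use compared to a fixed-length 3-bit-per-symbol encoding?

Fixed-length: 3 bits × 254 symbols = 762 bits.
Huffman merges:
merge S(29) and Q(30): 59
merge R(40) and 59: 99
merge T(77) and U(78): 155
merge 99 and 155: 254
Huffman total = 59 + 99 + 155 + 254 = 567 bits.
Saving = 762 − 567 = 195 bits.

195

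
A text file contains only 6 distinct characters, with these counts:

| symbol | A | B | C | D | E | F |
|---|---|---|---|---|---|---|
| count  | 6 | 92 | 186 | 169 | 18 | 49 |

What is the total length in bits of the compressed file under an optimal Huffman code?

Build the Huffman tree bottom-up:
combine A(6), E(18) → 24
combine 24, F(49) → 73
combine 73, B(92) → 165
combine 165, D(169) → 334
combine C(186), 334 → 520
The encoded length is the sum of every internal node's weight: 24 + 73 + 165 + 334 + 520 = 1116 bits.

1116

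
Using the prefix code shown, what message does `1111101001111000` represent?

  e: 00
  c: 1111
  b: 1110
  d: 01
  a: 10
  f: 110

caadbe

Read left to right; each codeword is recognised as soon as it completes (prefix code):
  1111→c | 10→a | 10→a | 01→d | 1110→b | 00→e
Decoded message: caadbe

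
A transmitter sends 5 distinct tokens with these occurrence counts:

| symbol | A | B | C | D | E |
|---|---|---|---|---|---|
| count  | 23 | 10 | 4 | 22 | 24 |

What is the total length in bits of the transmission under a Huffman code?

Merge the two smallest weights repeatedly:
merge C(4) and B(10): 14
merge 14 and D(22): 36
merge A(23) and E(24): 47
merge 36 and 47: 83
Each symbol's bit-cost is frequency × depth; summing gives 180 bits (equivalently 14 + 36 + 47 + 83).

180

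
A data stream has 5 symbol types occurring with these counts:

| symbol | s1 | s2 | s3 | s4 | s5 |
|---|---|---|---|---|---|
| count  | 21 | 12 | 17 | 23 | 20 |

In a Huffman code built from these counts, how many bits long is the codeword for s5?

2

Huffman merges, smallest pair first:
merge s2(12) and s3(17): 29
merge s5(20) and s1(21): 41
merge s4(23) and 29: 52
merge 41 and 52: 93
s5 sits 2 levels below the root, so its codeword is 2 bits.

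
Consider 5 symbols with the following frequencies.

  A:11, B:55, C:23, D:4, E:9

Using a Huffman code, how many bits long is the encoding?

Greedily combine the two least-frequent nodes:
D(4) + E(9) → 13
A(11) + 13 → 24
C(23) + 24 → 47
47 + B(55) → 102
Total encoded bits = sum of merged weights = 13 + 24 + 47 + 102 = 186.

186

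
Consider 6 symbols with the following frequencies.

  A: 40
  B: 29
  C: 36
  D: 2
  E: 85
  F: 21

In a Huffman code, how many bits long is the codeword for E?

Build the tree from the bottom:
combine D(2), F(21) → 23
combine 23, B(29) → 52
combine C(36), A(40) → 76
combine 52, 76 → 128
combine E(85), 128 → 213
E sits one level below the root: a 1-bit codeword.

1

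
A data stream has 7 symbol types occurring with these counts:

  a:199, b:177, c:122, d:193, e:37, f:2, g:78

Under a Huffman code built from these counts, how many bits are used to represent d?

2

Huffman merges, smallest pair first:
f(2) + e(37) → 39
39 + g(78) → 117
117 + c(122) → 239
b(177) + d(193) → 370
a(199) + 239 → 438
370 + 438 → 808
The subtree containing d is merged 2 times, so code length = 2.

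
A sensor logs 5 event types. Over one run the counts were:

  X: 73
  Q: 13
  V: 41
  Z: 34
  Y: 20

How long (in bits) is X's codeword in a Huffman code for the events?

Repeatedly merge the two smallest:
merge Q(13) and Y(20): 33
merge 33 and Z(34): 67
merge V(41) and 67: 108
merge X(73) and 108: 181
X is merged only at the final step, so code length = 1.

1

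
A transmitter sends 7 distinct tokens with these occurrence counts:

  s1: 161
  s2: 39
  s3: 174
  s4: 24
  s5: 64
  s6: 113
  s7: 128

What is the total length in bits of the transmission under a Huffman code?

1836

Build the Huffman tree bottom-up:
merge s4(24) and s2(39): 63
merge 63 and s5(64): 127
merge s6(113) and 127: 240
merge s7(128) and s1(161): 289
merge s3(174) and 240: 414
merge 289 and 414: 703
Each symbol's bit-cost is frequency × depth; summing gives 1836 bits (equivalently 63 + 127 + 240 + 289 + 414 + 703).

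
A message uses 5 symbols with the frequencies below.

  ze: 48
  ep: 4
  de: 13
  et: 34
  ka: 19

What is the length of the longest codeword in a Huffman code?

4

Merge the two lowest-weight nodes at each step:
merge ep(4) and de(13): 17
merge 17 and ka(19): 36
merge et(34) and 36: 70
merge ze(48) and 70: 118
The rarest symbols sit at the bottom; the longest codeword is 4 bits.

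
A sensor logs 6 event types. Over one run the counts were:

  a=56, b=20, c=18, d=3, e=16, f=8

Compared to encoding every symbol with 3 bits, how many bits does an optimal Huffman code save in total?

101

Fixed-length: 3 bits × 121 symbols = 363 bits.
Huffman merges:
d(3) + f(8) → 11
11 + e(16) → 27
c(18) + b(20) → 38
27 + 38 → 65
a(56) + 65 → 121
Huffman total = 11 + 27 + 38 + 65 + 121 = 262 bits.
Saving = 363 − 262 = 101 bits.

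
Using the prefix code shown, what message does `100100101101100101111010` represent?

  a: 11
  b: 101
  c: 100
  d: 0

Read left to right; each codeword is recognised as soon as it completes (prefix code):
  100→c | 100→c | 101→b | 101→b | 100→c | 101→b | 11→a | 101→b | 0→d
Decoded message: ccbbcbabd

ccbbcbabd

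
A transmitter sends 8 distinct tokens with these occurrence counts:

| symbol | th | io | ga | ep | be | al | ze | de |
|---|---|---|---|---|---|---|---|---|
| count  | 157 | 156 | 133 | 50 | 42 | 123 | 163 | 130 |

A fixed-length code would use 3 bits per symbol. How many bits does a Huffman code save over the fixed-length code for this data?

71

Fixed-length: 3 bits × 954 symbols = 2862 bits.
Huffman merges:
be(42) + ep(50) → 92
92 + al(123) → 215
de(130) + ga(133) → 263
io(156) + th(157) → 313
ze(163) + 215 → 378
263 + 313 → 576
378 + 576 → 954
Huffman total = 92 + 215 + 263 + 313 + 378 + 576 + 954 = 2791 bits.
Saving = 2862 − 2791 = 71 bits.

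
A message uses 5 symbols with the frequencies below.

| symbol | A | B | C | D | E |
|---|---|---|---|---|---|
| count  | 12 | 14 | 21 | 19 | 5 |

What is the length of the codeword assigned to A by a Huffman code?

3

Repeatedly merge the two smallest:
merge E(5) and A(12): 17
merge B(14) and 17: 31
merge D(19) and C(21): 40
merge 31 and 40: 71
A sits 3 levels below the root, so its codeword is 3 bits.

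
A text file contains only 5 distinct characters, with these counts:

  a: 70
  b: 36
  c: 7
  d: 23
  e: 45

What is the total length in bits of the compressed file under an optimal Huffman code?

Greedily combine the two least-frequent nodes:
c(7) + d(23) → 30
30 + b(36) → 66
e(45) + 66 → 111
a(70) + 111 → 181
The encoded length is the sum of every internal node's weight: 30 + 66 + 111 + 181 = 388 bits.

388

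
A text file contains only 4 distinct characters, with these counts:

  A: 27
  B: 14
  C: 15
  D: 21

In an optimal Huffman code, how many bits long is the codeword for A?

2

Repeatedly merge the two smallest:
combine B(14), C(15) → 29
combine D(21), A(27) → 48
combine 29, 48 → 77
A sits 2 levels below the root, so its codeword is 2 bits.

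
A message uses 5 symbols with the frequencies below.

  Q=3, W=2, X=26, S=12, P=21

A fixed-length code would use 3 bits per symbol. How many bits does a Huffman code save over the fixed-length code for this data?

68

Fixed-length: 3 bits × 64 symbols = 192 bits.
Huffman merges:
W(2) + Q(3) → 5
5 + S(12) → 17
17 + P(21) → 38
X(26) + 38 → 64
Huffman total = 5 + 17 + 38 + 64 = 124 bits.
Saving = 192 − 124 = 68 bits.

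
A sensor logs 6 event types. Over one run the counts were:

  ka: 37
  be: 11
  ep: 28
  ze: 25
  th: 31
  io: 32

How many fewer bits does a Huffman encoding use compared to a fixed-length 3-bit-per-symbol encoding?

69

Fixed-length: 3 bits × 164 symbols = 492 bits.
Huffman merges:
combine be(11), ze(25) → 36
combine ep(28), th(31) → 59
combine io(32), 36 → 68
combine ka(37), 59 → 96
combine 68, 96 → 164
Huffman total = 36 + 59 + 68 + 96 + 164 = 423 bits.
Saving = 492 − 423 = 69 bits.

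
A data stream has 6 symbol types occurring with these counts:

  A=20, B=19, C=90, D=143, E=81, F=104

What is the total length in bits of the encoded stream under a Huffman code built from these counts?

1073

Build the Huffman tree bottom-up:
combine B(19), A(20) → 39
combine 39, E(81) → 120
combine C(90), F(104) → 194
combine 120, D(143) → 263
combine 194, 263 → 457
Each symbol's bit-cost is frequency × depth; summing gives 1073 bits (equivalently 39 + 120 + 194 + 263 + 457).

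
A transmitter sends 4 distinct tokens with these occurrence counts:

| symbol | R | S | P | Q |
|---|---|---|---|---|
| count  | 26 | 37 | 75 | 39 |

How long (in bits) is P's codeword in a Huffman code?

1

Build the tree from the bottom:
combine R(26), S(37) → 63
combine Q(39), 63 → 102
combine P(75), 102 → 177
P is merged only at the final step, so code length = 1.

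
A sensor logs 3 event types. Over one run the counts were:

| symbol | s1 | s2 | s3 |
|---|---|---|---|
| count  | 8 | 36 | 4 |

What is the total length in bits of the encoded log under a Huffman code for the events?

60

Build the Huffman tree bottom-up:
merge s3(4) and s1(8): 12
merge 12 and s2(36): 48
Each symbol's bit-cost is frequency × depth; summing gives 60 bits (equivalently 12 + 48).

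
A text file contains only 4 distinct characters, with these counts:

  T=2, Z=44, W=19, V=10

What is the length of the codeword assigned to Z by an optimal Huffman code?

Build the tree from the bottom:
T(2) + V(10) → 12
12 + W(19) → 31
31 + Z(44) → 75
Z is a child of the root — depth 1, so its codeword is a single bit.

1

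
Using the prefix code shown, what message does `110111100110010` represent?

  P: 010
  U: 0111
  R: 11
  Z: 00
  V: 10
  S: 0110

Read left to right; each codeword is recognised as soon as it completes (prefix code):
  11→R | 0111→U | 10→V | 0110→S | 010→P
Decoded message: RUVSP

RUVSP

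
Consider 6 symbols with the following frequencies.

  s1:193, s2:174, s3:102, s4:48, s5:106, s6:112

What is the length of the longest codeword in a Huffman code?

Merge the two lowest-weight nodes at each step:
s4(48) + s3(102) → 150
s5(106) + s6(112) → 218
150 + s2(174) → 324
s1(193) + 218 → 411
324 + 411 → 735
Maximum depth reached is 3.

3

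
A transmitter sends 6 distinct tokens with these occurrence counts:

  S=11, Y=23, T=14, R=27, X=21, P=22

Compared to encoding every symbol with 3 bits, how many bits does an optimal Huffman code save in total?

Fixed-length: 3 bits × 118 symbols = 354 bits.
Huffman merges:
combine S(11), T(14) → 25
combine X(21), P(22) → 43
combine Y(23), 25 → 48
combine R(27), 43 → 70
combine 48, 70 → 118
Huffman total = 25 + 43 + 48 + 70 + 118 = 304 bits.
Saving = 354 − 304 = 50 bits.

50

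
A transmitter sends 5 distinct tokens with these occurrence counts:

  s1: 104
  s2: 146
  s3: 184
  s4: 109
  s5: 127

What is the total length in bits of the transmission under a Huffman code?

1553

Merge the two smallest weights repeatedly:
combine s1(104), s4(109) → 213
combine s5(127), s2(146) → 273
combine s3(184), 213 → 397
combine 273, 397 → 670
The encoded length is the sum of every internal node's weight: 213 + 273 + 397 + 670 = 1553 bits.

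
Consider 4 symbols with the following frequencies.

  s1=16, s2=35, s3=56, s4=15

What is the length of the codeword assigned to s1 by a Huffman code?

Repeatedly merge the two smallest:
combine s4(15), s1(16) → 31
combine 31, s2(35) → 66
combine s3(56), 66 → 122
The subtree containing s1 is merged 3 times, so code length = 3.

3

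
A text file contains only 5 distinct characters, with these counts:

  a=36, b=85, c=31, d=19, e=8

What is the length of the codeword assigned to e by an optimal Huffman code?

Huffman merges, smallest pair first:
e(8) + d(19) → 27
27 + c(31) → 58
a(36) + 58 → 94
b(85) + 94 → 179
e's leaf is at depth 4, giving a 4-bit codeword.

4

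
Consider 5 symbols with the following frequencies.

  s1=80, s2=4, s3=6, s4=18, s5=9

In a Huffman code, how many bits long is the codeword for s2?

4

Huffman merges, smallest pair first:
s2(4) + s3(6) → 10
s5(9) + 10 → 19
s4(18) + 19 → 37
37 + s1(80) → 117
s2 sits 4 levels below the root, so its codeword is 4 bits.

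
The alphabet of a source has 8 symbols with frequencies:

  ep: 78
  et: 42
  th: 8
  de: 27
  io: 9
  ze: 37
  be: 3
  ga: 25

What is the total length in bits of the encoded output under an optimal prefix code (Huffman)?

598

Greedily combine the two least-frequent nodes:
combine be(3), th(8) → 11
combine io(9), 11 → 20
combine 20, ga(25) → 45
combine de(27), ze(37) → 64
combine et(42), 45 → 87
combine 64, ep(78) → 142
combine 87, 142 → 229
Total encoded bits = sum of merged weights = 11 + 20 + 45 + 64 + 87 + 142 + 229 = 598.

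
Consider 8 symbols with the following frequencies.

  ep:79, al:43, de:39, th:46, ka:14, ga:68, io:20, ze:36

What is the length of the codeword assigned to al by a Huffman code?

3

Build the tree from the bottom:
combine ka(14), io(20) → 34
combine 34, ze(36) → 70
combine de(39), al(43) → 82
combine th(46), ga(68) → 114
combine 70, ep(79) → 149
combine 82, 114 → 196
combine 149, 196 → 345
The subtree containing al is merged 3 times, so code length = 3.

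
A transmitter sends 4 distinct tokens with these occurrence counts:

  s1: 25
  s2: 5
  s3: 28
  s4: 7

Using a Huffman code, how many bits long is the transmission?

114

Greedily combine the two least-frequent nodes:
combine s2(5), s4(7) → 12
combine 12, s1(25) → 37
combine s3(28), 37 → 65
The encoded length is the sum of every internal node's weight: 12 + 37 + 65 = 114 bits.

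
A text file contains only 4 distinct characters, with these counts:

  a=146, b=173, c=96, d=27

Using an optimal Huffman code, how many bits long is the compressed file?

834

Merge the two smallest weights repeatedly:
d(27) + c(96) → 123
123 + a(146) → 269
b(173) + 269 → 442
Total encoded bits = sum of merged weights = 123 + 269 + 442 = 834.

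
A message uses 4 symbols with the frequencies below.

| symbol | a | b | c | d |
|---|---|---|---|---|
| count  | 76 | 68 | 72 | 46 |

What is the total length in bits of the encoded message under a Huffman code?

Build the Huffman tree bottom-up:
merge d(46) and b(68): 114
merge c(72) and a(76): 148
merge 114 and 148: 262
Total encoded bits = sum of merged weights = 114 + 148 + 262 = 524.

524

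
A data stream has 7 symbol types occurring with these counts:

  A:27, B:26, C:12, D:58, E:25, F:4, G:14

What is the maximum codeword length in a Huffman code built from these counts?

5

Merge the two lowest-weight nodes at each step:
combine F(4), C(12) → 16
combine G(14), 16 → 30
combine E(25), B(26) → 51
combine A(27), 30 → 57
combine 51, 57 → 108
combine D(58), 108 → 166
The first pair merged (F, C) ends up deepest, at depth 5.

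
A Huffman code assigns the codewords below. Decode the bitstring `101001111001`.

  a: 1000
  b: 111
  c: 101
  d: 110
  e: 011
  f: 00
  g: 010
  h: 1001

cfbh

Read left to right; each codeword is recognised as soon as it completes (prefix code):
  101→c | 00→f | 111→b | 1001→h
Decoded message: cfbh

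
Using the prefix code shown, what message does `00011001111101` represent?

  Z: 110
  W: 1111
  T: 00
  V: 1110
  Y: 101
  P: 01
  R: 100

TPRWY

Read left to right; each codeword is recognised as soon as it completes (prefix code):
  00→T | 01→P | 100→R | 1111→W | 101→Y
Decoded message: TPRWY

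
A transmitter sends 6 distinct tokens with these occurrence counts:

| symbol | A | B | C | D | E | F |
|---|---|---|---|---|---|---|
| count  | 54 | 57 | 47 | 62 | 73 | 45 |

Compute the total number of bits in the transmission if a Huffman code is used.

879

Build the Huffman tree bottom-up:
merge F(45) and C(47): 92
merge A(54) and B(57): 111
merge D(62) and E(73): 135
merge 92 and 111: 203
merge 135 and 203: 338
Each symbol's bit-cost is frequency × depth; summing gives 879 bits (equivalently 92 + 111 + 135 + 203 + 338).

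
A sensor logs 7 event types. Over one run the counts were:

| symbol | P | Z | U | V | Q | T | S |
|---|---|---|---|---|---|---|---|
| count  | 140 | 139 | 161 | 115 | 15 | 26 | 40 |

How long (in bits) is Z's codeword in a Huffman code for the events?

Build the tree from the bottom:
Q(15) + T(26) → 41
S(40) + 41 → 81
81 + V(115) → 196
Z(139) + P(140) → 279
U(161) + 196 → 357
279 + 357 → 636
The subtree containing Z is merged 2 times, so code length = 2.

2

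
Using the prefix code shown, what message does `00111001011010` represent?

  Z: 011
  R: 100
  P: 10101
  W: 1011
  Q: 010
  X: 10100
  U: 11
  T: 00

TURWQ

Read left to right; each codeword is recognised as soon as it completes (prefix code):
  00→T | 11→U | 100→R | 1011→W | 010→Q
Decoded message: TURWQ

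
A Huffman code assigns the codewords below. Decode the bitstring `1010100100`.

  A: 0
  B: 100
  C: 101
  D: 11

Read left to right; each codeword is recognised as soon as it completes (prefix code):
  101→C | 0→A | 100→B | 100→B
Decoded message: CABB

CABB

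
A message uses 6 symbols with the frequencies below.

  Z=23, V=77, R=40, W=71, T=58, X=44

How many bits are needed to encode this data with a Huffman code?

Merge the two smallest weights repeatedly:
combine Z(23), R(40) → 63
combine X(44), T(58) → 102
combine 63, W(71) → 134
combine V(77), 102 → 179
combine 134, 179 → 313
Each symbol's bit-cost is frequency × depth; summing gives 791 bits (equivalently 63 + 102 + 134 + 179 + 313).

791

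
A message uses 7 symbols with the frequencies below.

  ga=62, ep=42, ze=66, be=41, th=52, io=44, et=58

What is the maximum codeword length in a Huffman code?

Merge the two lowest-weight nodes at each step:
merge be(41) and ep(42): 83
merge io(44) and th(52): 96
merge et(58) and ga(62): 120
merge ze(66) and 83: 149
merge 96 and 120: 216
merge 149 and 216: 365
The rarest symbols sit at the bottom; the longest codeword is 3 bits.

3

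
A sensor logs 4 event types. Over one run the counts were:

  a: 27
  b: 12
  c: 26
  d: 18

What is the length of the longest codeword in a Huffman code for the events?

Merge the two lowest-weight nodes at each step:
b(12) + d(18) → 30
c(26) + a(27) → 53
30 + 53 → 83
Maximum depth reached is 2.

2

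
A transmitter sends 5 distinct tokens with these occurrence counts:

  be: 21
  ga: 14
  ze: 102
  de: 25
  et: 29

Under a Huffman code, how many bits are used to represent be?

Repeatedly merge the two smallest:
combine ga(14), be(21) → 35
combine de(25), et(29) → 54
combine 35, 54 → 89
combine 89, ze(102) → 191
The subtree containing be is merged 3 times, so code length = 3.

3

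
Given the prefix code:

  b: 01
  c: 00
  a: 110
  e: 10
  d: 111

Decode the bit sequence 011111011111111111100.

bdeddddc

Read left to right; each codeword is recognised as soon as it completes (prefix code):
  01→b | 111→d | 10→e | 111→d | 111→d | 111→d | 111→d | 00→c
Decoded message: bdeddddc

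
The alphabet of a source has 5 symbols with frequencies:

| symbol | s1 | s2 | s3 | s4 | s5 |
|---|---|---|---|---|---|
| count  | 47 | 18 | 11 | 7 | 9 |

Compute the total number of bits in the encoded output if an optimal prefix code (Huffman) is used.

180

Merge the two smallest weights repeatedly:
merge s4(7) and s5(9): 16
merge s3(11) and 16: 27
merge s2(18) and 27: 45
merge 45 and s1(47): 92
The encoded length is the sum of every internal node's weight: 16 + 27 + 45 + 92 = 180 bits.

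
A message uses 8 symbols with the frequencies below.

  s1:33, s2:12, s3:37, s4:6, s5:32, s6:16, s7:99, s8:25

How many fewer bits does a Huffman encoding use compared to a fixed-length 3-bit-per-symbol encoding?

Fixed-length: 3 bits × 260 symbols = 780 bits.
Huffman merges:
combine s4(6), s2(12) → 18
combine s6(16), 18 → 34
combine s8(25), s5(32) → 57
combine s1(33), 34 → 67
combine s3(37), 57 → 94
combine 67, 94 → 161
combine s7(99), 161 → 260
Huffman total = 18 + 34 + 57 + 67 + 94 + 161 + 260 = 691 bits.
Saving = 780 − 691 = 89 bits.

89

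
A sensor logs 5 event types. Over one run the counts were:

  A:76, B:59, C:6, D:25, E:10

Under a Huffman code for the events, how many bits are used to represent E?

4

Repeatedly merge the two smallest:
merge C(6) and E(10): 16
merge 16 and D(25): 41
merge 41 and B(59): 100
merge A(76) and 100: 176
E sits 4 levels below the root, so its codeword is 4 bits.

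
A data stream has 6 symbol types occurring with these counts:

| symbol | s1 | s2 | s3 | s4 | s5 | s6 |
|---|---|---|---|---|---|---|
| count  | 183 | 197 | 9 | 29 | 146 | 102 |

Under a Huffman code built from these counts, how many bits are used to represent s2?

2

Build the tree from the bottom:
s3(9) + s4(29) → 38
38 + s6(102) → 140
140 + s5(146) → 286
s1(183) + s2(197) → 380
286 + 380 → 666
The subtree containing s2 is merged 2 times, so code length = 2.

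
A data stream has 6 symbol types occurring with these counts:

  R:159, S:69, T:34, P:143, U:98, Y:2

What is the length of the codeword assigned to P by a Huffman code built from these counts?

Huffman merges, smallest pair first:
Y(2) + T(34) → 36
36 + S(69) → 105
U(98) + 105 → 203
P(143) + R(159) → 302
203 + 302 → 505
The subtree containing P is merged 2 times, so code length = 2.

2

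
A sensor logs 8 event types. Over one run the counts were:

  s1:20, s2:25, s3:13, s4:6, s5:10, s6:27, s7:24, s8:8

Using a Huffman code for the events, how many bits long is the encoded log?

384

Greedily combine the two least-frequent nodes:
s4(6) + s8(8) → 14
s5(10) + s3(13) → 23
14 + s1(20) → 34
23 + s7(24) → 47
s2(25) + s6(27) → 52
34 + 47 → 81
52 + 81 → 133
Total encoded bits = sum of merged weights = 14 + 23 + 34 + 47 + 52 + 81 + 133 = 384.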